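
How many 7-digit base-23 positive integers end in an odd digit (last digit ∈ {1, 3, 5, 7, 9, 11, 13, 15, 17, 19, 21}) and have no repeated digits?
Last∈{1,3,5,7,9,11,13,15,17,19,21}. Last=0: 0. Last nonzero: 11×21×P(21,5) = 564074280. Total = 564074280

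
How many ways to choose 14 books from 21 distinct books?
C(21,14) = 21!/(14!×7!) = 116280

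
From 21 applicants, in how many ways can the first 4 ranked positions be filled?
P(21,4) = 21!/(21-4)! = 143640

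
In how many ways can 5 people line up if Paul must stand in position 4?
Fix one position: (5-1)! = 24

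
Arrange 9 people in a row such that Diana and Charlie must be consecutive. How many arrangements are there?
Treat the 2 as one block: (9-2+1)! × 2! = 40320 × 2 = 80640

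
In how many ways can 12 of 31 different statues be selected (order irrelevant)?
C(31,12) = 31!/(12!×19!) = 141120525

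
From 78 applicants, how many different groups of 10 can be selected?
C(78,10) = 78!/(10!×68!) = 1258315963905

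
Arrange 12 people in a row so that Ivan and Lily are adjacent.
Treat as block: (12-1)! × 2! = 39916800 × 2 = 79833600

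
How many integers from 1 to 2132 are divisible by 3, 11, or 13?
⌊2132/3⌋+⌊2132/11⌋+⌊2132/13⌋ - ⌊2132/33⌋-⌊2132/39⌋-⌊2132/143⌋ + ⌊2132/429⌋ = 710+193+164 - 64-54-14 + 4 = 939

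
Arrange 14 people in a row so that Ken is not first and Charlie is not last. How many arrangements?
By inclusion-exclusion: 14! - 2×(14-1)! + (14-2)! = 87178291200 - 12454041600 + 479001600 = 75203251200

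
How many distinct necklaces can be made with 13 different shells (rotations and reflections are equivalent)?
(13-1)!/2 = 479001600/2 = 239500800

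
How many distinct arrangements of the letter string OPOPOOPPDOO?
11! / (1! × 6! × 4!) = 2310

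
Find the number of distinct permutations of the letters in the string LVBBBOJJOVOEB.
13! / (1! × 1! × 3! × 2! × 2! × 4!) = 10810800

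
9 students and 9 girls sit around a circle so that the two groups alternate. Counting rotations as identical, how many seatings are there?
Fix one of the students: (9-1)! ways for the remaining students, × 9! ways for the girls = 40320 × 362880 = 14631321600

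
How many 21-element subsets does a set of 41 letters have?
C(41,21) = 41!/(21!×20!) = 269128937220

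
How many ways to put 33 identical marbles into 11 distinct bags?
C(33+11-1, 11-1) = C(43, 10) = 1917334783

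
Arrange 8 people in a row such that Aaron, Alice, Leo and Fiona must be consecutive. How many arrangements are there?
Treat the 4 as one block: (8-4+1)! × 4! = 120 × 24 = 2880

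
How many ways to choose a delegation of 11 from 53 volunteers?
C(53,11) = 53!/(11!×42!) = 76223753060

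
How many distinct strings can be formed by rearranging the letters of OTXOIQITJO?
10! / (1! × 2! × 3! × 1! × 2! × 1!) = 151200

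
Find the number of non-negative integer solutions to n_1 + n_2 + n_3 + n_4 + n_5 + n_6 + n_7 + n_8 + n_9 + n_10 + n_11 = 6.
C(6+11-1, 11-1) = C(16, 10) = 8008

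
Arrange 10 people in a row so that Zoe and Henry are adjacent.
Treat as block: (10-1)! × 2! = 362880 × 2 = 725760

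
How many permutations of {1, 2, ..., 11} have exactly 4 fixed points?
Choose the 4 fixed points C(11,4) = 330, derange the rest: !7 = Σ_{j=0}^{7} (-1)^j·7!/j! = 5040 - 5040 + 2520 - 840 + 210 - 42 + 7 - 1 = 1854. Product = 330 × 1854 = 611820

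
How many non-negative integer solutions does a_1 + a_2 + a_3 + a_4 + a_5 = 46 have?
C(46+5-1, 5-1) = C(50, 4) = 230300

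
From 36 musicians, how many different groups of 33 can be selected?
C(36,33) = 36!/(33!×3!) = 7140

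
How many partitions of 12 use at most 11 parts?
By conjugation, equals partitions of 12 into parts ≤ 11. Let r_j(i) = number of partitions of i into parts ≤ j, for i = 0..12. r_1(i) = 1 for all i; r_j(i) = r_{j-1}(i) + r_j(i-j). Rows j = 2..11: ≤2: 1 1 2 2 3 3 4 4 5 5 6 6 7; ≤3: 1 1 2 3 4 5 7 8 10 12 14 16 19; ≤4: 1 1 2 3 5 6 9 11 15 18 23 27 34; ≤5: 1 1 2 3 5 7 10 13 18 23 30 37 47; ≤6: 1 1 2 3 5 7 11 14 20 26 35 44 58; ≤7: 1 1 2 3 5 7 11 15 21 28 38 49 65; ≤8: 1 1 2 3 5 7 11 15 22 29 40 52 70; ≤9: 1 1 2 3 5 7 11 15 22 30 41 54 73; ≤10: 1 1 2 3 5 7 11 15 22 30 42 55 75; ≤11: 1 1 2 3 5 7 11 15 22 30 42 56 76. r_11(12) = 76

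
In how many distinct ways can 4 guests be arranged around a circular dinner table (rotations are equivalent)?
Circular: fix one position, arrange the rest. (4-1)! = 6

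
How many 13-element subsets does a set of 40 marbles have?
C(40,13) = 40!/(13!×27!) = 12033222880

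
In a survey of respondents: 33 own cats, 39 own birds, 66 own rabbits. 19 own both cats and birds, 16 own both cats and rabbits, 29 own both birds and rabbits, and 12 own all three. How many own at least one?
|A∪B∪C| = 33+39+66-19-16-29+12 = 86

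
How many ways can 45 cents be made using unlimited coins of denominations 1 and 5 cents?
Coefficient of x^45 in 1/(1-x^1) · 1/(1-x^5). Use j coins of 5 for j = 0..⌊45/5⌋ = 9, the rest in 1s: 9 + 1 = 10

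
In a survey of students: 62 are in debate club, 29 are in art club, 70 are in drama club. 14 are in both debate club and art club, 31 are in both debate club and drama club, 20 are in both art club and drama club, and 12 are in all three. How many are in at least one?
|A∪B∪C| = 62+29+70-14-31-20+12 = 108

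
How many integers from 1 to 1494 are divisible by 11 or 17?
⌊1494/11⌋ + ⌊1494/17⌋ - ⌊1494/187⌋ = 135 + 87 - 7 = 215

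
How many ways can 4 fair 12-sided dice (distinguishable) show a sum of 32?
Coefficient of x^32 in (x + x² + ... + x^12)^4. By inclusion-exclusion on dice exceeding 12: Σ_j (-1)^j C(4,j)·C(32-1-12j, 3) = C(4,0)·C(31,3) - C(4,1)·C(19,3) + C(4,2)·C(7,3) = 1·4495 - 4·969 + 6·35 = 829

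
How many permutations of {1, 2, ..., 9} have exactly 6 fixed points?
Choose the 6 fixed points C(9,6) = 84, derange the rest: !3 = Σ_{j=0}^{3} (-1)^j·3!/j! = 6 - 6 + 3 - 1 = 2. Product = 84 × 2 = 168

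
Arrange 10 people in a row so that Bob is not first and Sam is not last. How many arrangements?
By inclusion-exclusion: 10! - 2×(10-1)! + (10-2)! = 3628800 - 725760 + 40320 = 2943360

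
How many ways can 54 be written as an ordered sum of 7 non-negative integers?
C(54+7-1, 7-1) = C(60, 6) = 50063860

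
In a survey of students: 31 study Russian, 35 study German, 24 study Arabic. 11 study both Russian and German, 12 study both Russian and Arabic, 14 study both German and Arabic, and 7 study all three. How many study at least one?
|A∪B∪C| = 31+35+24-11-12-14+7 = 60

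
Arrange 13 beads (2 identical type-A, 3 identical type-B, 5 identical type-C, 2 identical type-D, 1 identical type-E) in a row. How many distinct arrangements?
13! / (2! × 3! × 5! × 2! × 1!) = 2162160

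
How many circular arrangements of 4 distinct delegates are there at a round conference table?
Circular: fix one position, arrange the rest. (4-1)! = 6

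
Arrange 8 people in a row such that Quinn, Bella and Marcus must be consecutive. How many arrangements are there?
Treat the 3 as one block: (8-3+1)! × 3! = 720 × 6 = 4320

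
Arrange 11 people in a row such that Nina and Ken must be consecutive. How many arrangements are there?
Treat the 2 as one block: (11-2+1)! × 2! = 3628800 × 2 = 7257600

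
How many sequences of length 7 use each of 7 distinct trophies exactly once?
7! = 5040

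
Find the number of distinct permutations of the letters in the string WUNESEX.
7! / (1! × 1! × 1! × 1! × 1! × 2!) = 2520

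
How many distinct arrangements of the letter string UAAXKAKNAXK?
11! / (1! × 3! × 2! × 4! × 1!) = 138600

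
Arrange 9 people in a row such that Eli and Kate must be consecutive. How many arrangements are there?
Treat the 2 as one block: (9-2+1)! × 2! = 40320 × 2 = 80640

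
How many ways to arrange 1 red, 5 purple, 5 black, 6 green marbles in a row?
17! / (1! × 5! × 5! × 6!) = 34306272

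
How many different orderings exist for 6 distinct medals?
6! = 720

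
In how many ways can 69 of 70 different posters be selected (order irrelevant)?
C(70,69) = 70!/(69!×1!) = 70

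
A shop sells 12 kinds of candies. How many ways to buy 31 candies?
C(31+12-1, 12-1) = C(42, 11) = 4280561376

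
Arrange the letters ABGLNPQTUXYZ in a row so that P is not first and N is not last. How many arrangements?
By inclusion-exclusion: 12! - 2×(12-1)! + (12-2)! = 479001600 - 79833600 + 3628800 = 402796800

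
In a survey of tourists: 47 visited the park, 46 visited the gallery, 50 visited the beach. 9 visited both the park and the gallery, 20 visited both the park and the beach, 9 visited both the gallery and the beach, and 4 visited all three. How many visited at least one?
|A∪B∪C| = 47+46+50-9-20-9+4 = 109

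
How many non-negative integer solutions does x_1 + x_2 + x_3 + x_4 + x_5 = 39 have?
C(39+5-1, 5-1) = C(43, 4) = 123410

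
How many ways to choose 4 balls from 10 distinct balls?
C(10,4) = 10!/(4!×6!) = 210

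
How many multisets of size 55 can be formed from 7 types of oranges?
C(55+7-1, 7-1) = C(61, 6) = 55525372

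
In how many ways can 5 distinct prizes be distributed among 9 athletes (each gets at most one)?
P(9,5) = 9!/(9-5)! = 15120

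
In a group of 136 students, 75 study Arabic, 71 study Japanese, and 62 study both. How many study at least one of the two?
|A∪B| = |A| + |B| - |A∩B| = 75 + 71 - 62 = 84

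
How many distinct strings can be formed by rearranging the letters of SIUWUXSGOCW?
11! / (1! × 1! × 2! × 1! × 1! × 2! × 2! × 1!) = 4989600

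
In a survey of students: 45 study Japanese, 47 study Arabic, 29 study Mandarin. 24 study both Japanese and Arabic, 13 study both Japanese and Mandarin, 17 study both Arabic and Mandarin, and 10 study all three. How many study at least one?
|A∪B∪C| = 45+47+29-24-13-17+10 = 77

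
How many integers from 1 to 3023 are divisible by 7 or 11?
⌊3023/7⌋ + ⌊3023/11⌋ - ⌊3023/77⌋ = 431 + 274 - 39 = 666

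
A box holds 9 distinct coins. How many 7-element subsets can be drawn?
C(9,7) = 9!/(7!×2!) = 36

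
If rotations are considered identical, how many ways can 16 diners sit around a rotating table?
Circular: fix one position, arrange the rest. (16-1)! = 1307674368000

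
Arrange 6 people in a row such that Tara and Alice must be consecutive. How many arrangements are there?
Treat the 2 as one block: (6-2+1)! × 2! = 120 × 2 = 240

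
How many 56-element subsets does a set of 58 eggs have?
C(58,56) = 58!/(56!×2!) = 1653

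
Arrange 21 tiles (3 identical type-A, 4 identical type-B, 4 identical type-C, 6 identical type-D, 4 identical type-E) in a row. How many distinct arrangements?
21! / (3! × 4! × 4! × 6! × 4!) = 855512658000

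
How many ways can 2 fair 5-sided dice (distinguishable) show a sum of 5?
Coefficient of x^5 in (x + x² + ... + x^5)^2. By inclusion-exclusion on dice exceeding 5: Σ_j (-1)^j C(2,j)·C(5-1-5j, 1) = C(2,0)·C(4,1) = 1·4 = 4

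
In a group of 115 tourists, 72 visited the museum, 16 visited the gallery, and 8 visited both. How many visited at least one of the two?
|A∪B| = |A| + |B| - |A∩B| = 72 + 16 - 8 = 80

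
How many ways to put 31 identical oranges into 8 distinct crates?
C(31+8-1, 8-1) = C(38, 7) = 12620256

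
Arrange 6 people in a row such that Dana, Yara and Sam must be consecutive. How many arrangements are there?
Treat the 3 as one block: (6-3+1)! × 3! = 24 × 6 = 144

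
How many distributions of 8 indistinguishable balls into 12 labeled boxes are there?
C(8+12-1, 12-1) = C(19, 11) = 75582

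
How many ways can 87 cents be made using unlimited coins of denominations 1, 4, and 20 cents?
Coefficient of x^87 in 1/(1-x^1) · 1/(1-x^4) · 1/(1-x^20). Case on j = number of 20-cent coins (j = 0..4); remainder r = 87 - 20j is made from {1,4} in ⌊r/4⌋+1 ways. r = 87, 67, 47, 27, 7 → 22 + 17 + 12 + 7 + 2 = 60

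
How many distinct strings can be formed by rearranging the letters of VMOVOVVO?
8! / (3! × 4! × 1!) = 280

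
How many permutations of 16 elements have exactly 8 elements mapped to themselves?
Choose the 8 fixed points C(16,8) = 12870, derange the rest: !8 = Σ_{j=0}^{8} (-1)^j·8!/j! = 40320 - 40320 + 20160 - 6720 + 1680 - 336 + 56 - 8 + 1 = 14833. Product = 12870 × 14833 = 190900710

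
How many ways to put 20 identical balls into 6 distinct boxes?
C(20+6-1, 6-1) = C(25, 5) = 53130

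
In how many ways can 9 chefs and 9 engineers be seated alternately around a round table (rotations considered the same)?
Fix one of the chefs: (9-1)! ways for the remaining chefs, × 9! ways for the engineers = 40320 × 362880 = 14631321600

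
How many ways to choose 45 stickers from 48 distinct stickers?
C(48,45) = 48!/(45!×3!) = 17296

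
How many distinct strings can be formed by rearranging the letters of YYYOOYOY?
8! / (3! × 5!) = 56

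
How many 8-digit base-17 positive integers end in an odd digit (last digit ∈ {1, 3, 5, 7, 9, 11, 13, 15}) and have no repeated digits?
Last∈{1,3,5,7,9,11,13,15}. Last=0: 0. Last nonzero: 8×15×P(15,6) = 432432000. Total = 432432000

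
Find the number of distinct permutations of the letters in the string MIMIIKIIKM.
10! / (2! × 5! × 3!) = 2520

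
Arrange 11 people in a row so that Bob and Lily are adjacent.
Treat as block: (11-1)! × 2! = 3628800 × 2 = 7257600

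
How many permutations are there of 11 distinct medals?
11! = 39916800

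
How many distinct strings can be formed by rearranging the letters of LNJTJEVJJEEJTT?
14! / (5! × 3! × 3! × 1! × 1! × 1!) = 20180160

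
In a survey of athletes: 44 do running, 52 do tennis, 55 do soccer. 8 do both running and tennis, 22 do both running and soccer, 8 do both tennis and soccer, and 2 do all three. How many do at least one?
|A∪B∪C| = 44+52+55-8-22-8+2 = 115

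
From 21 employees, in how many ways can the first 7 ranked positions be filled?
P(21,7) = 21!/(21-7)! = 586051200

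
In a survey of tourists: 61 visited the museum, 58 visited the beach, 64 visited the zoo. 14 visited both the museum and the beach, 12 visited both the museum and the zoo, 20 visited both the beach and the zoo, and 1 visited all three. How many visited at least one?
|A∪B∪C| = 61+58+64-14-12-20+1 = 138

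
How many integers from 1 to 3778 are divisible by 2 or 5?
⌊3778/2⌋ + ⌊3778/5⌋ - ⌊3778/10⌋ = 1889 + 755 - 377 = 2267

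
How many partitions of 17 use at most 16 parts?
By conjugation, equals partitions of 17 into parts ≤ 16. Let r_j(i) = number of partitions of i into parts ≤ j, for i = 0..17. r_1(i) = 1 for all i; r_j(i) = r_{j-1}(i) + r_j(i-j). Rows j = 2..16: ≤2: 1 1 2 2 3 3 4 4 5 5 6 6 7 7 8 8 9 9; ≤3: 1 1 2 3 4 5 7 8 10 12 14 16 19 21 24 27 30 33; ≤4: 1 1 2 3 5 6 9 11 15 18 23 27 34 39 47 54 64 72; ≤5: 1 1 2 3 5 7 10 13 18 23 30 37 47 57 70 84 101 119; ≤6: 1 1 2 3 5 7 11 14 20 26 35 44 58 71 90 110 136 163; ≤7: 1 1 2 3 5 7 11 15 21 28 38 49 65 82 105 131 164 201; ≤8: 1 1 2 3 5 7 11 15 22 29 40 52 70 89 116 146 186 230; ≤9: 1 1 2 3 5 7 11 15 22 30 41 54 73 94 123 157 201 252; ≤10: 1 1 2 3 5 7 11 15 22 30 42 55 75 97 128 164 212 267; ≤11: 1 1 2 3 5 7 11 15 22 30 42 56 76 99 131 169 219 278; ≤12: 1 1 2 3 5 7 11 15 22 30 42 56 77 100 133 172 224 285; ≤13: 1 1 2 3 5 7 11 15 22 30 42 56 77 101 134 174 227 290; ≤14: 1 1 2 3 5 7 11 15 22 30 42 56 77 101 135 175 229 293; ≤15: 1 1 2 3 5 7 11 15 22 30 42 56 77 101 135 176 230 295; ≤16: 1 1 2 3 5 7 11 15 22 30 42 56 77 101 135 176 231 296. r_16(17) = 296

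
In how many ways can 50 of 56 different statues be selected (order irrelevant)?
C(56,50) = 56!/(50!×6!) = 32468436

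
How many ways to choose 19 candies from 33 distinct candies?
C(33,19) = 33!/(19!×14!) = 818809200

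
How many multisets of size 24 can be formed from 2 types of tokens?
C(24+2-1, 2-1) = C(25, 1) = 25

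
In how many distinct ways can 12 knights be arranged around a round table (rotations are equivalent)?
Circular: fix one position, arrange the rest. (12-1)! = 39916800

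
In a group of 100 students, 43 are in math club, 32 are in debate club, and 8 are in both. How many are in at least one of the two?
|A∪B| = |A| + |B| - |A∩B| = 43 + 32 - 8 = 67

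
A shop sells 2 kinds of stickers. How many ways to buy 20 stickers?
C(20+2-1, 2-1) = C(21, 1) = 21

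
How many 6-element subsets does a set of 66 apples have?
C(66,6) = 66!/(6!×60!) = 90858768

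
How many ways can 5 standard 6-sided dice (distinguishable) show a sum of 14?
Coefficient of x^14 in (x + x² + ... + x^6)^5. By inclusion-exclusion on dice exceeding 6: Σ_j (-1)^j C(5,j)·C(14-1-6j, 4) = C(5,0)·C(13,4) - C(5,1)·C(7,4) = 1·715 - 5·35 = 540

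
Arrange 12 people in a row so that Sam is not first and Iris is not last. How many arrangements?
By inclusion-exclusion: 12! - 2×(12-1)! + (12-2)! = 479001600 - 79833600 + 3628800 = 402796800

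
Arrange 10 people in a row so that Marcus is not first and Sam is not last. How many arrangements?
By inclusion-exclusion: 10! - 2×(10-1)! + (10-2)! = 3628800 - 725760 + 40320 = 2943360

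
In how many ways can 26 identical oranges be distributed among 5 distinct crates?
C(26+5-1, 5-1) = C(30, 4) = 27405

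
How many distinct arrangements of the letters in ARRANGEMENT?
11! / (2! × 2! × 2! × 1! × 2! × 1! × 1!) = 2494800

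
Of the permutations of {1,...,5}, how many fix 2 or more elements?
Exactly j fixed points: C(5,j)·!(5-j); sum over j ≥ 2 (derangement numbers via !m = (m-1)·(!(m-1) + !(m-2)): !0..!3 = 1, 0, 1, 2). Σ_{j=2}^{5} C(5,j)·!(5-j) = C(5,2)·!3 + C(5,3)·!2 + C(5,4)·!1 + C(5,5)·!0 = 10·2 + 10·1 + 5·0 + 1·1 = 31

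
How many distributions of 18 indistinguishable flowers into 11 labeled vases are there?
C(18+11-1, 11-1) = C(28, 10) = 13123110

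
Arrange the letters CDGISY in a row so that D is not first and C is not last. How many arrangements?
By inclusion-exclusion: 6! - 2×(6-1)! + (6-2)! = 720 - 240 + 24 = 504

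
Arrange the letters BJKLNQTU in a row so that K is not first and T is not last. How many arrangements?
By inclusion-exclusion: 8! - 2×(8-1)! + (8-2)! = 40320 - 10080 + 720 = 30960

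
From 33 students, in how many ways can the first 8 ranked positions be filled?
P(33,8) = 33!/(33-8)! = 559809169920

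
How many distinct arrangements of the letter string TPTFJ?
5! / (1! × 1! × 1! × 2!) = 60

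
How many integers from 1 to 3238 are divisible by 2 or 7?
⌊3238/2⌋ + ⌊3238/7⌋ - ⌊3238/14⌋ = 1619 + 462 - 231 = 1850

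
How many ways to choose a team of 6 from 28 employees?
C(28,6) = 28!/(6!×22!) = 376740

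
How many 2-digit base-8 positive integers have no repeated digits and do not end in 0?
Last digit: 7 nonzero choices. First digit: 6 (nonzero, ≠last). Middle 0: P(6,0) = 1. Total = 42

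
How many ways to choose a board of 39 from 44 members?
C(44,39) = 44!/(39!×5!) = 1086008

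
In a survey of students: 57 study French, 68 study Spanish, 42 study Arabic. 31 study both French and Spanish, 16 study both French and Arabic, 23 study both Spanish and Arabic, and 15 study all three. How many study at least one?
|A∪B∪C| = 57+68+42-31-16-23+15 = 112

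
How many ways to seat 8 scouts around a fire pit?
Circular: fix one position, arrange the rest. (8-1)! = 5040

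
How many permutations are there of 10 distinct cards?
10! = 3628800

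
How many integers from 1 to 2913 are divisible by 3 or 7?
⌊2913/3⌋ + ⌊2913/7⌋ - ⌊2913/21⌋ = 971 + 416 - 138 = 1249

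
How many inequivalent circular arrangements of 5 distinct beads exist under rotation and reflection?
(5-1)!/2 = 24/2 = 12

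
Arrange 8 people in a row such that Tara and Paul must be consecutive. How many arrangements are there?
Treat the 2 as one block: (8-2+1)! × 2! = 5040 × 2 = 10080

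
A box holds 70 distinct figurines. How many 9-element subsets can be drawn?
C(70,9) = 70!/(9!×61!) = 65033528560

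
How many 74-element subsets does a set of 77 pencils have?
C(77,74) = 77!/(74!×3!) = 73150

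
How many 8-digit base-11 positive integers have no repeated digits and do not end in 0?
Last digit: 10 nonzero choices. First digit: 9 (nonzero, ≠last). Middle 6: P(9,6) = 60480. Total = 5443200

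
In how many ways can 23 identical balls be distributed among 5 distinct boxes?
C(23+5-1, 5-1) = C(27, 4) = 17550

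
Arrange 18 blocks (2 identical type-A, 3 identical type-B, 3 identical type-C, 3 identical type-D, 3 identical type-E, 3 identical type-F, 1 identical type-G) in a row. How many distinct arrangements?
18! / (2! × 3! × 3! × 3! × 3! × 3! × 1!) = 411675264000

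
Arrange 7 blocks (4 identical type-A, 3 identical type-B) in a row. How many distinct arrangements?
7! / (4! × 3!) = 35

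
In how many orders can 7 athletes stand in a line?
7! = 5040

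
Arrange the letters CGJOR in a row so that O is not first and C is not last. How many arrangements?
By inclusion-exclusion: 5! - 2×(5-1)! + (5-2)! = 120 - 48 + 6 = 78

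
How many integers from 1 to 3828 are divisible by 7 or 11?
⌊3828/7⌋ + ⌊3828/11⌋ - ⌊3828/77⌋ = 546 + 348 - 49 = 845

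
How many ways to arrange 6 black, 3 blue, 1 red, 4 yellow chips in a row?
14! / (6! × 3! × 1! × 4!) = 840840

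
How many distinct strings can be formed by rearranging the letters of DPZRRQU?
7! / (1! × 1! × 1! × 1! × 2! × 1!) = 2520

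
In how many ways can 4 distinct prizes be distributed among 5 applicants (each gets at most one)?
P(5,4) = 5!/(5-4)! = 120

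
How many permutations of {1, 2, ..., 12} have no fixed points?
!12 = Σ_{j=0}^{12} (-1)^j·12!/j! = 479001600 - 479001600 + 239500800 - 79833600 + 19958400 - 3991680 + 665280 - 95040 + 11880 - 1320 + 132 - 12 + 1 = 176214841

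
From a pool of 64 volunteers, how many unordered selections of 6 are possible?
C(64,6) = 64!/(6!×58!) = 74974368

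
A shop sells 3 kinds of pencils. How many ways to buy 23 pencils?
C(23+3-1, 3-1) = C(25, 2) = 300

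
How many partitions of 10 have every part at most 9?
Let r_j(i) = number of partitions of i into parts ≤ j, for i = 0..10. r_1(i) = 1 for all i; r_j(i) = r_{j-1}(i) + r_j(i-j). Rows j = 2..9: ≤2: 1 1 2 2 3 3 4 4 5 5 6; ≤3: 1 1 2 3 4 5 7 8 10 12 14; ≤4: 1 1 2 3 5 6 9 11 15 18 23; ≤5: 1 1 2 3 5 7 10 13 18 23 30; ≤6: 1 1 2 3 5 7 11 14 20 26 35; ≤7: 1 1 2 3 5 7 11 15 21 28 38; ≤8: 1 1 2 3 5 7 11 15 22 29 40; ≤9: 1 1 2 3 5 7 11 15 22 30 41. r_9(10) = 41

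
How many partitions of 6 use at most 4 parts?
By conjugation, equals partitions of 6 into parts ≤ 4. Let r_j(i) = number of partitions of i into parts ≤ j, for i = 0..6. r_1(i) = 1 for all i; r_j(i) = r_{j-1}(i) + r_j(i-j). Rows j = 2..4: ≤2: 1 1 2 2 3 3 4; ≤3: 1 1 2 3 4 5 7; ≤4: 1 1 2 3 5 6 9. r_4(6) = 9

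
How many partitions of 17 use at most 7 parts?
By conjugation, equals partitions of 17 into parts ≤ 7. Let r_j(i) = number of partitions of i into parts ≤ j, for i = 0..17. r_1(i) = 1 for all i; r_j(i) = r_{j-1}(i) + r_j(i-j). Rows j = 2..7: ≤2: 1 1 2 2 3 3 4 4 5 5 6 6 7 7 8 8 9 9; ≤3: 1 1 2 3 4 5 7 8 10 12 14 16 19 21 24 27 30 33; ≤4: 1 1 2 3 5 6 9 11 15 18 23 27 34 39 47 54 64 72; ≤5: 1 1 2 3 5 7 10 13 18 23 30 37 47 57 70 84 101 119; ≤6: 1 1 2 3 5 7 11 14 20 26 35 44 58 71 90 110 136 163; ≤7: 1 1 2 3 5 7 11 15 21 28 38 49 65 82 105 131 164 201. r_7(17) = 201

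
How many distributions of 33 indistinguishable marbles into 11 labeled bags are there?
C(33+11-1, 11-1) = C(43, 10) = 1917334783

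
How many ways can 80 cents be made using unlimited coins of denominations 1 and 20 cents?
Coefficient of x^80 in 1/(1-x^1) · 1/(1-x^20). Use j coins of 20 for j = 0..⌊80/20⌋ = 4, the rest in 1s: 4 + 1 = 5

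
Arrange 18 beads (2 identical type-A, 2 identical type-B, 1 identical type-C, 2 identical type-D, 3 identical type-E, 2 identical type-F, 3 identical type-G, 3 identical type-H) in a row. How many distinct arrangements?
18! / (2! × 2! × 1! × 2! × 3! × 2! × 3! × 3!) = 1852538688000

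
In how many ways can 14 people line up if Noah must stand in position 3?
Fix one position: (14-1)! = 6227020800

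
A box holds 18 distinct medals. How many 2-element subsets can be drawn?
C(18,2) = 18!/(2!×16!) = 153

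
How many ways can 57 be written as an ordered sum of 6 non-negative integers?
C(57+6-1, 6-1) = C(62, 5) = 6471002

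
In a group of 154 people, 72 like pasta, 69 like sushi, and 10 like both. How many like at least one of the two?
|A∪B| = |A| + |B| - |A∩B| = 72 + 69 - 10 = 131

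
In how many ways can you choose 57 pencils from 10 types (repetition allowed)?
C(57+10-1, 10-1) = C(66, 9) = 37014131440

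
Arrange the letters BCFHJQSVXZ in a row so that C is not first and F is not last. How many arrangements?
By inclusion-exclusion: 10! - 2×(10-1)! + (10-2)! = 3628800 - 725760 + 40320 = 2943360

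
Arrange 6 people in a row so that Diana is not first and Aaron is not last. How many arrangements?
By inclusion-exclusion: 6! - 2×(6-1)! + (6-2)! = 720 - 240 + 24 = 504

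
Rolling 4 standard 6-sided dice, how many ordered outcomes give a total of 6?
Coefficient of x^6 in (x + x² + ... + x^6)^4. By inclusion-exclusion on dice exceeding 6: Σ_j (-1)^j C(4,j)·C(6-1-6j, 3) = C(4,0)·C(5,3) = 1·10 = 10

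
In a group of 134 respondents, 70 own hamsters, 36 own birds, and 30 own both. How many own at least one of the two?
|A∪B| = |A| + |B| - |A∩B| = 70 + 36 - 30 = 76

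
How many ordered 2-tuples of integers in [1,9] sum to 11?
Coefficient of x^11 in (x + x² + ... + x^9)^2. By inclusion-exclusion on dice exceeding 9: Σ_j (-1)^j C(2,j)·C(11-1-9j, 1) = C(2,0)·C(10,1) - C(2,1)·C(1,1) = 1·10 - 2·1 = 8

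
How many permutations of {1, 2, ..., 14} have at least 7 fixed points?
Exactly j fixed points: C(14,j)·!(14-j); sum over j ≥ 7 (derangement numbers via !m = (m-1)·(!(m-1) + !(m-2)): !0..!7 = 1, 0, 1, 2, 9, 44, 265, 1854). Σ_{j=7}^{14} C(14,j)·!(14-j) = C(14,7)·!7 + C(14,8)·!6 + C(14,9)·!5 + C(14,10)·!4 + C(14,11)·!3 + C(14,12)·!2 + C(14,13)·!1 + C(14,14)·!0 = 3432·1854 + 3003·265 + 2002·44 + 1001·9 + 364·2 + 91·1 + 14·0 + 1·1 = 7256640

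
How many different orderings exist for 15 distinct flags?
15! = 1307674368000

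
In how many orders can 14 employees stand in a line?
14! = 87178291200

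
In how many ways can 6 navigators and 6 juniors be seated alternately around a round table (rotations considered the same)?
Fix one of the navigators: (6-1)! ways for the remaining navigators, × 6! ways for the juniors = 120 × 720 = 86400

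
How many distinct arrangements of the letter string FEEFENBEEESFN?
13! / (1! × 2! × 3! × 6! × 1!) = 720720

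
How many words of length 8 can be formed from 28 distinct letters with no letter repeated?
P(28,8) = 28!/(28-8)! = 125318793600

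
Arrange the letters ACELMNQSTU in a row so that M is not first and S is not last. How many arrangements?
By inclusion-exclusion: 10! - 2×(10-1)! + (10-2)! = 3628800 - 725760 + 40320 = 2943360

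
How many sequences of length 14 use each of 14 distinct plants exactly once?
14! = 87178291200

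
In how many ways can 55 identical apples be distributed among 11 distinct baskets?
C(55+11-1, 11-1) = C(65, 10) = 179013799328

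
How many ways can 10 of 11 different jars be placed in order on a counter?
P(11,10) = 11!/(11-10)! = 39916800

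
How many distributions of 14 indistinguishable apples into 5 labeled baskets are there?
C(14+5-1, 5-1) = C(18, 4) = 3060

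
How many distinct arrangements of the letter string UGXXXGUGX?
9! / (3! × 2! × 4!) = 1260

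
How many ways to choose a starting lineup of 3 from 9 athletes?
C(9,3) = 9!/(3!×6!) = 84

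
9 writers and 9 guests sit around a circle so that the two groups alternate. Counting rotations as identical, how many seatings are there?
Fix one of the writers: (9-1)! ways for the remaining writers, × 9! ways for the guests = 40320 × 362880 = 14631321600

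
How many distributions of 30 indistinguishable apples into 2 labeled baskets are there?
C(30+2-1, 2-1) = C(31, 1) = 31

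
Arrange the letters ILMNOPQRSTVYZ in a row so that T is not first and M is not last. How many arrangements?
By inclusion-exclusion: 13! - 2×(13-1)! + (13-2)! = 6227020800 - 958003200 + 39916800 = 5308934400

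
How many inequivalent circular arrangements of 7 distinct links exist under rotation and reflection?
(7-1)!/2 = 720/2 = 360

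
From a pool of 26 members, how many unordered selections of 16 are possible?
C(26,16) = 26!/(16!×10!) = 5311735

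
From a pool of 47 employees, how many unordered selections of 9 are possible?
C(47,9) = 47!/(9!×38!) = 1362649145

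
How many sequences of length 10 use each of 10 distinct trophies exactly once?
10! = 3628800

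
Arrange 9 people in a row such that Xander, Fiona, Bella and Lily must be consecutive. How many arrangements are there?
Treat the 4 as one block: (9-4+1)! × 4! = 720 × 24 = 17280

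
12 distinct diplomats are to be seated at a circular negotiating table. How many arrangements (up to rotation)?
Circular: fix one position, arrange the rest. (12-1)! = 39916800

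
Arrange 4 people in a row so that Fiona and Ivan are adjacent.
Treat as block: (4-1)! × 2! = 6 × 2 = 12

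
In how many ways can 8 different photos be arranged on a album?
8! = 40320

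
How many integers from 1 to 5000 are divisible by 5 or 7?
⌊5000/5⌋ + ⌊5000/7⌋ - ⌊5000/35⌋ = 1000 + 714 - 142 = 1572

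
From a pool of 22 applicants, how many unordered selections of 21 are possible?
C(22,21) = 22!/(21!×1!) = 22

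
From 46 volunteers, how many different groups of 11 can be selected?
C(46,11) = 46!/(11!×35!) = 13340783196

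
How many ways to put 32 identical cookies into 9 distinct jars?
C(32+9-1, 9-1) = C(40, 8) = 76904685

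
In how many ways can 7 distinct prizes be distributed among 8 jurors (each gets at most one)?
P(8,7) = 8!/(8-7)! = 40320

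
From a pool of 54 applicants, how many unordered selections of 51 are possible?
C(54,51) = 54!/(51!×3!) = 24804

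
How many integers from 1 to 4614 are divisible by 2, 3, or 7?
⌊4614/2⌋+⌊4614/3⌋+⌊4614/7⌋ - ⌊4614/6⌋-⌊4614/14⌋-⌊4614/21⌋ + ⌊4614/42⌋ = 2307+1538+659 - 769-329-219 + 109 = 3296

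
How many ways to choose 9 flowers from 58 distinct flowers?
C(58,9) = 58!/(9!×49!) = 10648873950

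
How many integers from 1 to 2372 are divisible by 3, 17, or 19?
⌊2372/3⌋+⌊2372/17⌋+⌊2372/19⌋ - ⌊2372/51⌋-⌊2372/57⌋-⌊2372/323⌋ + ⌊2372/969⌋ = 790+139+124 - 46-41-7 + 2 = 961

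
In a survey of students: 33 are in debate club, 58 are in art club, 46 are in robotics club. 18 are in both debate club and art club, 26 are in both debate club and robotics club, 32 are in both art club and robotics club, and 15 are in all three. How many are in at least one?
|A∪B∪C| = 33+58+46-18-26-32+15 = 76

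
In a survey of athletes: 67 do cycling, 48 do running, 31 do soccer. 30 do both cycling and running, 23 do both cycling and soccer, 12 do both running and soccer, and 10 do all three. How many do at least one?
|A∪B∪C| = 67+48+31-30-23-12+10 = 91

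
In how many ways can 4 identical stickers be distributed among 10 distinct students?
C(4+10-1, 10-1) = C(13, 9) = 715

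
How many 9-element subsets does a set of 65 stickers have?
C(65,9) = 65!/(9!×56!) = 31966749880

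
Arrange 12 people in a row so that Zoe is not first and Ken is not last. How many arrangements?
By inclusion-exclusion: 12! - 2×(12-1)! + (12-2)! = 479001600 - 79833600 + 3628800 = 402796800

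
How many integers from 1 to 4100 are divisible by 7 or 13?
⌊4100/7⌋ + ⌊4100/13⌋ - ⌊4100/91⌋ = 585 + 315 - 45 = 855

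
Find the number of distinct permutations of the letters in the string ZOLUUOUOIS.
10! / (3! × 1! × 1! × 1! × 3! × 1!) = 100800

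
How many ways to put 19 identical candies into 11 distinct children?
C(19+11-1, 11-1) = C(29, 10) = 20030010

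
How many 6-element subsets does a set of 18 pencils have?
C(18,6) = 18!/(6!×12!) = 18564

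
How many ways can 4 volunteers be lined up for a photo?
4! = 24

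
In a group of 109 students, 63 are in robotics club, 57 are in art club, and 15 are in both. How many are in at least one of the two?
|A∪B| = |A| + |B| - |A∩B| = 63 + 57 - 15 = 105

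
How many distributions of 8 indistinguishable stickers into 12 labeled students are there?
C(8+12-1, 12-1) = C(19, 11) = 75582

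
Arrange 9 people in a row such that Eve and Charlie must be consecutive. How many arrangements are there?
Treat the 2 as one block: (9-2+1)! × 2! = 40320 × 2 = 80640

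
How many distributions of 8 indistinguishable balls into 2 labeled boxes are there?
C(8+2-1, 2-1) = C(9, 1) = 9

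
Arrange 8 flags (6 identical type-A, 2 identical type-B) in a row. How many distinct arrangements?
8! / (6! × 2!) = 28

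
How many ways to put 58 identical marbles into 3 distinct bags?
C(58+3-1, 3-1) = C(60, 2) = 1770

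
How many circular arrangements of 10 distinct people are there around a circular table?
Circular: fix one position, arrange the rest. (10-1)! = 362880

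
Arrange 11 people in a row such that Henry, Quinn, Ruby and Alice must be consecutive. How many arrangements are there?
Treat the 4 as one block: (11-4+1)! × 4! = 40320 × 24 = 967680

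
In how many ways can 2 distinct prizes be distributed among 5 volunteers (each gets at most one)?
P(5,2) = 5!/(5-2)! = 20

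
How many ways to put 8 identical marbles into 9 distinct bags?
C(8+9-1, 9-1) = C(16, 8) = 12870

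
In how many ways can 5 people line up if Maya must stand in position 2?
Fix one position: (5-1)! = 24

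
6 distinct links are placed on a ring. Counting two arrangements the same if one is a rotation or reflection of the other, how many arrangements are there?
(6-1)!/2 = 120/2 = 60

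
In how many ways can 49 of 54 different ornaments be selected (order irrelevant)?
C(54,49) = 54!/(49!×5!) = 3162510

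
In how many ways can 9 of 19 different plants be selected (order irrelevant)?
C(19,9) = 19!/(9!×10!) = 92378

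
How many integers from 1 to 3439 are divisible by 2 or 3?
⌊3439/2⌋ + ⌊3439/3⌋ - ⌊3439/6⌋ = 1719 + 1146 - 573 = 2292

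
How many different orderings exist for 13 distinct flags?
13! = 6227020800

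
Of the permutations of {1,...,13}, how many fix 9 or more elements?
Exactly j fixed points: C(13,j)·!(13-j); sum over j ≥ 9 (derangement numbers via !m = (m-1)·(!(m-1) + !(m-2)): !0..!4 = 1, 0, 1, 2, 9). Σ_{j=9}^{13} C(13,j)·!(13-j) = C(13,9)·!4 + C(13,10)·!3 + C(13,11)·!2 + C(13,12)·!1 + C(13,13)·!0 = 715·9 + 286·2 + 78·1 + 13·0 + 1·1 = 7086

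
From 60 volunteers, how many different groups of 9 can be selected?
C(60,9) = 60!/(9!×51!) = 14783142660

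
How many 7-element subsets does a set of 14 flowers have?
C(14,7) = 14!/(7!×7!) = 3432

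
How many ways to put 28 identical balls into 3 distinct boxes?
C(28+3-1, 3-1) = C(30, 2) = 435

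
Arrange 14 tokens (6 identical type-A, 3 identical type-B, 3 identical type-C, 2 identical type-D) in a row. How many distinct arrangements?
14! / (6! × 3! × 3! × 2!) = 1681680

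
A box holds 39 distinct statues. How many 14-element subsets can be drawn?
C(39,14) = 39!/(14!×25!) = 15084504396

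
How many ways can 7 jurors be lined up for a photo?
7! = 5040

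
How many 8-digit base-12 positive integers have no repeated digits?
First digit: 11 choices (nonzero). Then descending: 11 × 11 × 10 × 9 × 8 × 7 × 6 × 5 = 18295200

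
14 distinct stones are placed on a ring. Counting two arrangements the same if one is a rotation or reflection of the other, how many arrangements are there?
(14-1)!/2 = 6227020800/2 = 3113510400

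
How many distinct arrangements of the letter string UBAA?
4! / (2! × 1! × 1!) = 12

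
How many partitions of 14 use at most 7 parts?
By conjugation, equals partitions of 14 into parts ≤ 7. Let r_j(i) = number of partitions of i into parts ≤ j, for i = 0..14. r_1(i) = 1 for all i; r_j(i) = r_{j-1}(i) + r_j(i-j). Rows j = 2..7: ≤2: 1 1 2 2 3 3 4 4 5 5 6 6 7 7 8; ≤3: 1 1 2 3 4 5 7 8 10 12 14 16 19 21 24; ≤4: 1 1 2 3 5 6 9 11 15 18 23 27 34 39 47; ≤5: 1 1 2 3 5 7 10 13 18 23 30 37 47 57 70; ≤6: 1 1 2 3 5 7 11 14 20 26 35 44 58 71 90; ≤7: 1 1 2 3 5 7 11 15 21 28 38 49 65 82 105. r_7(14) = 105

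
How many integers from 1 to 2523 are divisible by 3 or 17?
⌊2523/3⌋ + ⌊2523/17⌋ - ⌊2523/51⌋ = 841 + 148 - 49 = 940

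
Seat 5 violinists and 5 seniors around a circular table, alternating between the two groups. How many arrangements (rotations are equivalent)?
Fix one of the violinists: (5-1)! ways for the remaining violinists, × 5! ways for the seniors = 24 × 120 = 2880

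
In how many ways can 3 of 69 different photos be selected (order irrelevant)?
C(69,3) = 69!/(3!×66!) = 52394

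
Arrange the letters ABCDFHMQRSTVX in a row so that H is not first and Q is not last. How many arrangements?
By inclusion-exclusion: 13! - 2×(13-1)! + (13-2)! = 6227020800 - 958003200 + 39916800 = 5308934400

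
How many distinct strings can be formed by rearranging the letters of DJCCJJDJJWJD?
12! / (2! × 3! × 6! × 1!) = 55440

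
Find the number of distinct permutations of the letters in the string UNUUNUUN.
8! / (5! × 3!) = 56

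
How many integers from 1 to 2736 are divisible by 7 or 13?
⌊2736/7⌋ + ⌊2736/13⌋ - ⌊2736/91⌋ = 390 + 210 - 30 = 570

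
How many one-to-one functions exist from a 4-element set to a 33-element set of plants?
P(33,4) = 33!/(33-4)! = 982080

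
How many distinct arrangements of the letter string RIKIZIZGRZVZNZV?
15! / (1! × 2! × 3! × 1! × 1! × 5! × 2!) = 454053600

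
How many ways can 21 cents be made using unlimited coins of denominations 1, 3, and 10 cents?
Coefficient of x^21 in 1/(1-x^1) · 1/(1-x^3) · 1/(1-x^10). Case on j = number of 10-cent coins (j = 0..2); remainder r = 21 - 10j is made from {1,3} in ⌊r/3⌋+1 ways. r = 21, 11, 1 → 8 + 4 + 1 = 13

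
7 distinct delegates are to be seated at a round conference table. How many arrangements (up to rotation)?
Circular: fix one position, arrange the rest. (7-1)! = 720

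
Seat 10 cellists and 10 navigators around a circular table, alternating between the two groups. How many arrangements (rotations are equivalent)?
Fix one of the cellists: (10-1)! ways for the remaining cellists, × 10! ways for the navigators = 362880 × 3628800 = 1316818944000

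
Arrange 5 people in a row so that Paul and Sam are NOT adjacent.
Total - adjacent = 5! - (5-1)!×2 = 120 - 48 = 72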